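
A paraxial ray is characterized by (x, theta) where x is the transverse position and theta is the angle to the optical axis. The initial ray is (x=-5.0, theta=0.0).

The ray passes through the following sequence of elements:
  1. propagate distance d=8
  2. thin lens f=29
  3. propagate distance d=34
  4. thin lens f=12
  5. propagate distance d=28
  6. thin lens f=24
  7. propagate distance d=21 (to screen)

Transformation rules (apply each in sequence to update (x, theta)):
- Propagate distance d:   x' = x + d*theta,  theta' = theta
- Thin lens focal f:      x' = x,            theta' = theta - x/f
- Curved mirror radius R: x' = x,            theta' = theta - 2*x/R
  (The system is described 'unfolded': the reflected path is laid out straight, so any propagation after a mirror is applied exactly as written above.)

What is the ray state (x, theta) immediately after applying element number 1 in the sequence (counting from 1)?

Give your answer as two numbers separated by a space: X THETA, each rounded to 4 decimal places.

Answer: -5.0000 0.0000

Derivation:
Initial: x=-5.0000 theta=0.0000
After 1 (propagate distance d=8): x=-5.0000 theta=0.0000
Rounded to 4 decimal places: x = -5.0000, theta = 0.0000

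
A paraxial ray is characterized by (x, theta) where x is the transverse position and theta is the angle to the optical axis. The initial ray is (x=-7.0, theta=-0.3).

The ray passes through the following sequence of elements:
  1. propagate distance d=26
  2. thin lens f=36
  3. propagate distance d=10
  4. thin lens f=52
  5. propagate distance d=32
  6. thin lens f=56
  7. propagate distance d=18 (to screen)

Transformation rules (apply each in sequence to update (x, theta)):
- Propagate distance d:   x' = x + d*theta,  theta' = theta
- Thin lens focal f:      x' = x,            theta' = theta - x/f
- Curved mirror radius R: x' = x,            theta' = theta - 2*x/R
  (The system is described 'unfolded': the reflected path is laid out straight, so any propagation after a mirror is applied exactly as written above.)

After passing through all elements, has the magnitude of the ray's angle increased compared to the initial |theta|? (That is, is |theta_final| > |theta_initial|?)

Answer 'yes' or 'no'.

Initial: x=-7.0000 theta=-0.3000
After 1 (propagate distance d=26): x=-14.8000 theta=-0.3000
After 2 (thin lens f=36): x=-14.8000 theta=1/9 (≈0.1111)
After 3 (propagate distance d=10): x=-616/45 (≈-13.6889) theta=1/9 (≈0.1111)
After 4 (thin lens f=52): x=-616/45 (≈-13.6889) theta=73/195 (≈0.3744)
After 5 (propagate distance d=32): x=-200/117 (≈-1.7094) theta=73/195 (≈0.3744)
After 6 (thin lens f=56): x=-200/117 (≈-1.7094) theta=1658/4095 (≈0.4049)
After 7 (propagate distance d=18 (to screen)): x=22844/4095 (≈5.5785) theta=1658/4095 (≈0.4049)
|theta_initial|=0.3000 |theta_final|=1658/4095 (≈0.4049) -> increased

Answer: yes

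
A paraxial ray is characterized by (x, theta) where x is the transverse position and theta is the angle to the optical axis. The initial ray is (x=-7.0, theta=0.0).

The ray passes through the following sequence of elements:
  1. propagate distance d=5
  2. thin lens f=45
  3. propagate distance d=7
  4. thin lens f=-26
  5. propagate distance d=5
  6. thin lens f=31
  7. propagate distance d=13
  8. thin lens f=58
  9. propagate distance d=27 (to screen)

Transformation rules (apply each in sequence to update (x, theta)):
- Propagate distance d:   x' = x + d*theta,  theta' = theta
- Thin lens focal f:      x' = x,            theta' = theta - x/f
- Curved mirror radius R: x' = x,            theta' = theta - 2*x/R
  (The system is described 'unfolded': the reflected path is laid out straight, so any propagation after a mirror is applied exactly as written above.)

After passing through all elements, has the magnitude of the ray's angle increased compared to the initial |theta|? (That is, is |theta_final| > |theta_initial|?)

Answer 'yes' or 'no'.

Initial: x=-7.0000 theta=0.0000
After 1 (propagate distance d=5): x=-7.0000 theta=0.0000
After 2 (thin lens f=45): x=-7.0000 theta=7/45 (≈0.1556)
After 3 (propagate distance d=7): x=-266/45 (≈-5.9111) theta=7/45 (≈0.1556)
After 4 (thin lens f=-26): x=-266/45 (≈-5.9111) theta=-14/195 (≈-0.0718)
After 5 (propagate distance d=5): x=-3668/585 (≈-6.2701) theta=-14/195 (≈-0.0718)
After 6 (thin lens f=31): x=-3668/585 (≈-6.2701) theta=182/1395 (≈0.1305)
After 7 (propagate distance d=13): x=-5530/1209 (≈-4.5740) theta=182/1395 (≈0.1305)
After 8 (thin lens f=58): x=-5530/1209 (≈-4.5740) theta=110089/525915 (≈0.2093)
After 9 (propagate distance d=27 (to screen)): x=188951/175305 (≈1.0778) theta=110089/525915 (≈0.2093)
|theta_initial|=0.0000 |theta_final|=110089/525915 (≈0.2093) -> increased

Answer: yes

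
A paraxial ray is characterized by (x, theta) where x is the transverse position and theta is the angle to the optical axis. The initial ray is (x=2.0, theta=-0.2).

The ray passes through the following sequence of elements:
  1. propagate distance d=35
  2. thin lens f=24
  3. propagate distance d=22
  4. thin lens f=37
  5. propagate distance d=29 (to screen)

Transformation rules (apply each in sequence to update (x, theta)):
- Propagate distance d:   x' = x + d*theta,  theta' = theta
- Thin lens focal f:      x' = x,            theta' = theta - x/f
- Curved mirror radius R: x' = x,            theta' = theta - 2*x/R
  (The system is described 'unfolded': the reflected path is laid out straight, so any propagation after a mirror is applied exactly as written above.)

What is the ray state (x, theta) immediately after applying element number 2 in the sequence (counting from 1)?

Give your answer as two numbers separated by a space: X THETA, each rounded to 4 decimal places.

Initial: x=2.0000 theta=-0.2000
After 1 (propagate distance d=35): x=-5.0000 theta=-0.2000
After 2 (thin lens f=24): x=-5.0000 theta=1/120 (≈0.0083)
Rounded to 4 decimal places: x = -5.0000, theta = 0.0083

Answer: -5.0000 0.0083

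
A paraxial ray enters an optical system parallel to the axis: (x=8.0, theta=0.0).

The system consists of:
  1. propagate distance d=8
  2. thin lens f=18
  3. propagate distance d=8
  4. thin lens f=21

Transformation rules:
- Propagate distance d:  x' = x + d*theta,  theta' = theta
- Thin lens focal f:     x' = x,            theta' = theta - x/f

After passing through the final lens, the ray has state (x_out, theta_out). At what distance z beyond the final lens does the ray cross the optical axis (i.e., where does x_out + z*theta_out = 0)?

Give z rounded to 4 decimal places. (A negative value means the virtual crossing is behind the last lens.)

Initial: x=8.0000 theta=0.0000
After 1 (propagate distance d=8): x=8.0000 theta=0.0000
After 2 (thin lens f=18): x=8.0000 theta=-4/9 (≈-0.4444)
After 3 (propagate distance d=8): x=40/9 (≈4.4444) theta=-4/9 (≈-0.4444)
After 4 (thin lens f=21): x=40/9 (≈4.4444) theta=-124/189 (≈-0.6561)
z_focus = -x_out/theta_out = -(40/9)/(-124/189) = 210/31 ≈ 6.7742
Rounded to 4 decimal places: z = 6.7742

Answer: 6.7742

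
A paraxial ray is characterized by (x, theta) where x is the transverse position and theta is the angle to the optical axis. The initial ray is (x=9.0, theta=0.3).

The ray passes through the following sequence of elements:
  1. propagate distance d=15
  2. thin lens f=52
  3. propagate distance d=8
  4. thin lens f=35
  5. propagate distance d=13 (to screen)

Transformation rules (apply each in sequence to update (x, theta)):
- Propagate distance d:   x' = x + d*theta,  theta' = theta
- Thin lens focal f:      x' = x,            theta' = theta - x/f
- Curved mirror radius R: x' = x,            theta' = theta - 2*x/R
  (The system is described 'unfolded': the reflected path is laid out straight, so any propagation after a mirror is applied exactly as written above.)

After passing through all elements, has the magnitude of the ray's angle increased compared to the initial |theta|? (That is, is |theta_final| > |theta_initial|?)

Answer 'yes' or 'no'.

Answer: yes

Derivation:
Initial: x=9.0000 theta=0.3000
After 1 (propagate distance d=15): x=13.5000 theta=0.3000
After 2 (thin lens f=52): x=13.5000 theta=21/520 (≈0.0404)
After 3 (propagate distance d=8): x=1797/130 (≈13.8231) theta=21/520 (≈0.0404)
After 4 (thin lens f=35): x=1797/130 (≈13.8231) theta=-6453/18200 (≈-0.3546)
After 5 (propagate distance d=13 (to screen)): x=167691/18200 (≈9.2138) theta=-6453/18200 (≈-0.3546)
|theta_initial|=0.3000 |theta_final|=6453/18200 (≈0.3546) -> increased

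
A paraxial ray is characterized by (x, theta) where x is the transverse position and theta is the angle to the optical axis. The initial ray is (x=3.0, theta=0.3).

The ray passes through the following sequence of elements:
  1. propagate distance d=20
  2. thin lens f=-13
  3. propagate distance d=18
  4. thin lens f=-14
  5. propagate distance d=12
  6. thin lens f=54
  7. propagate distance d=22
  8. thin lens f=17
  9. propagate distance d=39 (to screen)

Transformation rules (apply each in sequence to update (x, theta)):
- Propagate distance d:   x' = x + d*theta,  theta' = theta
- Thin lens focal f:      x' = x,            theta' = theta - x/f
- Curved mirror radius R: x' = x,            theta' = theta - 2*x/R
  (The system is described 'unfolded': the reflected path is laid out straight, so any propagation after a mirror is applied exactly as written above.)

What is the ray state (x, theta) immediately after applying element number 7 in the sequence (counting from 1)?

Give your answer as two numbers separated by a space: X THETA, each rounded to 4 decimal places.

Answer: 100.6601 1.7667

Derivation:
Initial: x=3.0000 theta=0.3000
After 1 (propagate distance d=20): x=9.0000 theta=0.3000
After 2 (thin lens f=-13): x=9.0000 theta=129/130 (≈0.9923)
After 3 (propagate distance d=18): x=1746/65 (≈26.8615) theta=129/130 (≈0.9923)
After 4 (thin lens f=-14): x=1746/65 (≈26.8615) theta=2649/910 (≈2.9110)
After 5 (propagate distance d=12): x=28116/455 (≈61.7934) theta=2649/910 (≈2.9110)
After 6 (thin lens f=54): x=28116/455 (≈61.7934) theta=53/30 (≈1.7667)
After 7 (propagate distance d=22): x=137401/1365 (≈100.6601) theta=53/30 (≈1.7667)
Rounded to 4 decimal places: x = 100.6601, theta = 1.7667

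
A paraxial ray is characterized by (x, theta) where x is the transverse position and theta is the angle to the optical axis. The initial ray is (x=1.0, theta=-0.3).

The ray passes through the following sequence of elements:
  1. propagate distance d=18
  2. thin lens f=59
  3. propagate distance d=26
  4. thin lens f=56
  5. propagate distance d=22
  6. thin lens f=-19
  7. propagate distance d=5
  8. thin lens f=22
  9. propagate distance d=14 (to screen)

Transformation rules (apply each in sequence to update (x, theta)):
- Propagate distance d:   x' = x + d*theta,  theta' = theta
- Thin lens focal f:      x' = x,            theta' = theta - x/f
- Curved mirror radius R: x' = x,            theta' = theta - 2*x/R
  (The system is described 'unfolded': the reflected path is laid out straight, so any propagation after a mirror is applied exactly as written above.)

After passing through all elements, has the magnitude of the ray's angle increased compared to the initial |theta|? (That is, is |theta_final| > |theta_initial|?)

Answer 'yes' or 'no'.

Answer: no

Derivation:
Initial: x=1.0000 theta=-0.3000
After 1 (propagate distance d=18): x=-4.4000 theta=-0.3000
After 2 (thin lens f=59): x=-4.4000 theta=-133/590 (≈-0.2254)
After 3 (propagate distance d=26): x=-3027/295 (≈-10.2610) theta=-133/590 (≈-0.2254)
After 4 (thin lens f=56): x=-3027/295 (≈-10.2610) theta=-697/16520 (≈-0.0422)
After 5 (propagate distance d=22): x=-92423/8260 (≈-11.1892) theta=-697/16520 (≈-0.0422)
After 6 (thin lens f=-19): x=-92423/8260 (≈-11.1892) theta=-198089/313880 (≈-0.6311)
After 7 (propagate distance d=5): x=-643217/44840 (≈-14.3447) theta=-198089/313880 (≈-0.6311)
After 8 (thin lens f=22): x=-643217/44840 (≈-14.3447) theta=144561/6905360 (≈0.0209)
After 9 (propagate distance d=14 (to screen)): x=-3465413/246620 (≈-14.0516) theta=144561/6905360 (≈0.0209)
|theta_initial|=0.3000 |theta_final|=144561/6905360 (≈0.0209) -> not increased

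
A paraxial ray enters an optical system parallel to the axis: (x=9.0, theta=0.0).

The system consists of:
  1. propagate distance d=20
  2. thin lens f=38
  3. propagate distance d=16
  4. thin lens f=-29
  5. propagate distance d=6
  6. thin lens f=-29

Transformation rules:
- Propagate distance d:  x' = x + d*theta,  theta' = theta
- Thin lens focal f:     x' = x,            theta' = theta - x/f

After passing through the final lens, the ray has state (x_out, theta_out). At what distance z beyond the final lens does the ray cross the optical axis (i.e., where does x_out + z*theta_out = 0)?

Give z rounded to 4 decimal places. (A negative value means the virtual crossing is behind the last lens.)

Answer: -43.9796

Derivation:
Initial: x=9.0000 theta=0.0000
After 1 (propagate distance d=20): x=9.0000 theta=0.0000
After 2 (thin lens f=38): x=9.0000 theta=-9/38 (≈-0.2368)
After 3 (propagate distance d=16): x=99/19 (≈5.2105) theta=-9/38 (≈-0.2368)
After 4 (thin lens f=-29): x=99/19 (≈5.2105) theta=-63/1102 (≈-0.0572)
After 5 (propagate distance d=6): x=2682/551 (≈4.8675) theta=-63/1102 (≈-0.0572)
After 6 (thin lens f=-29): x=2682/551 (≈4.8675) theta=3537/31958 (≈0.1107)
z_focus = -x_out/theta_out = -(2682/551)/(3537/31958) = -17284/393 ≈ -43.9796
Rounded to 4 decimal places: z = -43.9796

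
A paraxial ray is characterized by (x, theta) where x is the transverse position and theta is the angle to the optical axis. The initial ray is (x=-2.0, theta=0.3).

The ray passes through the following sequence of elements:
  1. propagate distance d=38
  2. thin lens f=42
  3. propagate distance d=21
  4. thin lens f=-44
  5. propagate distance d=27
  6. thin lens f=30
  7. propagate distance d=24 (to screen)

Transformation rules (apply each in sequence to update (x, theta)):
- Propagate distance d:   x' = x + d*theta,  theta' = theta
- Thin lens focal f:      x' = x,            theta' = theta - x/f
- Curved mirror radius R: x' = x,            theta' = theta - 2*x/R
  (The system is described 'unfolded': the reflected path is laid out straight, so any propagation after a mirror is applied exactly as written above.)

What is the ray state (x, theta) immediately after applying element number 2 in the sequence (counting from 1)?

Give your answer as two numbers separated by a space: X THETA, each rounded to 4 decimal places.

Initial: x=-2.0000 theta=0.3000
After 1 (propagate distance d=38): x=9.4000 theta=0.3000
After 2 (thin lens f=42): x=9.4000 theta=8/105 (≈0.0762)
Rounded to 4 decimal places: x = 9.4000, theta = 0.0762

Answer: 9.4000 0.0762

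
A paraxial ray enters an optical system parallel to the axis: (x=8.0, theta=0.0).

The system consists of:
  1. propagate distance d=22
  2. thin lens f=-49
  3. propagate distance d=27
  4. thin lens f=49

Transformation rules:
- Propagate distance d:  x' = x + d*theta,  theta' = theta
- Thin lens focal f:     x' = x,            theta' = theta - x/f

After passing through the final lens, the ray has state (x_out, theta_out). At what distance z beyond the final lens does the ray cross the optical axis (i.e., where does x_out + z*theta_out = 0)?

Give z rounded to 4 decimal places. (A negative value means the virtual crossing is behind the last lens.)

Answer: 137.9259

Derivation:
Initial: x=8.0000 theta=0.0000
After 1 (propagate distance d=22): x=8.0000 theta=0.0000
After 2 (thin lens f=-49): x=8.0000 theta=8/49 (≈0.1633)
After 3 (propagate distance d=27): x=608/49 (≈12.4082) theta=8/49 (≈0.1633)
After 4 (thin lens f=49): x=608/49 (≈12.4082) theta=-216/2401 (≈-0.0900)
z_focus = -x_out/theta_out = -(608/49)/(-216/2401) = 3724/27 ≈ 137.9259
Rounded to 4 decimal places: z = 137.9259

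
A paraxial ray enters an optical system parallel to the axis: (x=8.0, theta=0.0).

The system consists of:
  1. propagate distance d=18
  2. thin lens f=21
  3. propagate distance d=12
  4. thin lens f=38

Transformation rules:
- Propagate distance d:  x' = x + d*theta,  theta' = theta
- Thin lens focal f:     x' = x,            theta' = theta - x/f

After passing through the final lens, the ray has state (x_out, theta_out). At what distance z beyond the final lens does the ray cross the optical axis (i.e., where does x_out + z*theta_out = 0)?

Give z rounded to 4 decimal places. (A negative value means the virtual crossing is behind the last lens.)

Initial: x=8.0000 theta=0.0000
After 1 (propagate distance d=18): x=8.0000 theta=0.0000
After 2 (thin lens f=21): x=8.0000 theta=-8/21 (≈-0.3810)
After 3 (propagate distance d=12): x=24/7 (≈3.4286) theta=-8/21 (≈-0.3810)
After 4 (thin lens f=38): x=24/7 (≈3.4286) theta=-188/399 (≈-0.4712)
z_focus = -x_out/theta_out = -(24/7)/(-188/399) = 342/47 ≈ 7.2766
Rounded to 4 decimal places: z = 7.2766

Answer: 7.2766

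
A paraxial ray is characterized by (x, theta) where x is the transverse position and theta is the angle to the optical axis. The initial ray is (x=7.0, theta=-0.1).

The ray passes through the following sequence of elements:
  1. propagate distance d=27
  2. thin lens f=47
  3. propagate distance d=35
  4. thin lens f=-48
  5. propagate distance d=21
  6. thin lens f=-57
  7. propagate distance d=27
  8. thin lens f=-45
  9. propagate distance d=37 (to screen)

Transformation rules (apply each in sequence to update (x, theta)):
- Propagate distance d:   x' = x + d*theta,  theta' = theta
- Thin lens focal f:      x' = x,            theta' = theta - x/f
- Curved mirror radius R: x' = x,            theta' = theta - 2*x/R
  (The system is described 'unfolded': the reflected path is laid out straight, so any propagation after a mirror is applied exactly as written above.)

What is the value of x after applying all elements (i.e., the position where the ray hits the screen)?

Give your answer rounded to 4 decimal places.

Answer: -45.7434

Derivation:
Initial: x=7.0000 theta=-0.1000
After 1 (propagate distance d=27): x=4.3000 theta=-0.1000
After 2 (thin lens f=47): x=4.3000 theta=-9/47 (≈-0.1915)
After 3 (propagate distance d=35): x=-1129/470 (≈-2.4021) theta=-9/47 (≈-0.1915)
After 4 (thin lens f=-48): x=-1129/470 (≈-2.4021) theta=-5449/22560 (≈-0.2415)
After 5 (propagate distance d=21): x=-56207/7520 (≈-7.4743) theta=-5449/22560 (≈-0.2415)
After 6 (thin lens f=-57): x=-56207/7520 (≈-7.4743) theta=-26623/71440 (≈-0.3727)
After 7 (propagate distance d=27): x=-501115/28576 (≈-17.5362) theta=-26623/71440 (≈-0.3727)
After 8 (thin lens f=-45): x=-501115/28576 (≈-17.5362) theta=-980329/1285920 (≈-0.7624)
After 9 (propagate distance d=37 (to screen)): x=-14705587/321480 (≈-45.7434) theta=-980329/1285920 (≈-0.7624)
Rounded to 4 decimal places: x = -45.7434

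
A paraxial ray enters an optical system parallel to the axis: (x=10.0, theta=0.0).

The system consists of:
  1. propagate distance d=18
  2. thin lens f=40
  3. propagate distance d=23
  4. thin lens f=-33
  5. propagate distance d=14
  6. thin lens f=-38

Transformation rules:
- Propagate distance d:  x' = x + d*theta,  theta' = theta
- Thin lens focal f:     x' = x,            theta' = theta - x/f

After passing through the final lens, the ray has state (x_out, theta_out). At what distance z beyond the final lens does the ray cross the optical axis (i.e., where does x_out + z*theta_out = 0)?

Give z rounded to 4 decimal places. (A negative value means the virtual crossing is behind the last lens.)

Initial: x=10.0000 theta=0.0000
After 1 (propagate distance d=18): x=10.0000 theta=0.0000
After 2 (thin lens f=40): x=10.0000 theta=-0.2500
After 3 (propagate distance d=23): x=4.2500 theta=-0.2500
After 4 (thin lens f=-33): x=4.2500 theta=-4/33 (≈-0.1212)
After 5 (propagate distance d=14): x=337/132 (≈2.5530) theta=-4/33 (≈-0.1212)
After 6 (thin lens f=-38): x=337/132 (≈2.5530) theta=-271/5016 (≈-0.0540)
z_focus = -x_out/theta_out = -(337/132)/(-271/5016) = 12806/271 ≈ 47.2546
Rounded to 4 decimal places: z = 47.2546

Answer: 47.2546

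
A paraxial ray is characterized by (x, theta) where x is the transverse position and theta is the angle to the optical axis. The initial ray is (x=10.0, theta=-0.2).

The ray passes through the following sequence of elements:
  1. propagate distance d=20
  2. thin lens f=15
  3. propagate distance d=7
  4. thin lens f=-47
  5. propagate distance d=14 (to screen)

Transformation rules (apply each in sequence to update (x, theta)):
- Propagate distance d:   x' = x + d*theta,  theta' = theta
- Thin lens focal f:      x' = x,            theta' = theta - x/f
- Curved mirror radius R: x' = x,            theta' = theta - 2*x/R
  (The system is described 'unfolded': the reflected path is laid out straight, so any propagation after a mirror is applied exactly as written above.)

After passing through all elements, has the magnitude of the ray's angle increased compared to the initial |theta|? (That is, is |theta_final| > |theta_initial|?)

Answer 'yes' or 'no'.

Answer: yes

Derivation:
Initial: x=10.0000 theta=-0.2000
After 1 (propagate distance d=20): x=6.0000 theta=-0.2000
After 2 (thin lens f=15): x=6.0000 theta=-0.6000
After 3 (propagate distance d=7): x=1.8000 theta=-0.6000
After 4 (thin lens f=-47): x=1.8000 theta=-132/235 (≈-0.5617)
After 5 (propagate distance d=14 (to screen)): x=-285/47 (≈-6.0638) theta=-132/235 (≈-0.5617)
|theta_initial|=0.2000 |theta_final|=132/235 (≈0.5617) -> increased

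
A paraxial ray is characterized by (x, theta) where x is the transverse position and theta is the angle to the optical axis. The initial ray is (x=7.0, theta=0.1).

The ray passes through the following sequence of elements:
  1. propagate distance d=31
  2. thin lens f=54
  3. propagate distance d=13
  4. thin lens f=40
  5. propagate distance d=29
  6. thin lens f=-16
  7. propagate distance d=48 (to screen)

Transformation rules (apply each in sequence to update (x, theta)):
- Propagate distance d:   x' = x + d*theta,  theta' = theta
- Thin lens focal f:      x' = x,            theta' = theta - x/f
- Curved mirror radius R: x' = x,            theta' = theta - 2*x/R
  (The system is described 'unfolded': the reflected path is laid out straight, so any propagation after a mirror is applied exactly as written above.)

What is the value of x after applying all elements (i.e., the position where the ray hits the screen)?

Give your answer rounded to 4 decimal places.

Initial: x=7.0000 theta=0.1000
After 1 (propagate distance d=31): x=10.1000 theta=0.1000
After 2 (thin lens f=54): x=10.1000 theta=-47/540 (≈-0.0870)
After 3 (propagate distance d=13): x=4843/540 (≈8.9685) theta=-47/540 (≈-0.0870)
After 4 (thin lens f=40): x=4843/540 (≈8.9685) theta=-249/800 (≈-0.3113)
After 5 (propagate distance d=29): x=-1247/21600 (≈-0.0577) theta=-249/800 (≈-0.3113)
After 6 (thin lens f=-16): x=-1247/21600 (≈-0.0577) theta=-21763/69120 (≈-0.3149)
After 7 (propagate distance d=48 (to screen)): x=-81923/5400 (≈-15.1709) theta=-21763/69120 (≈-0.3149)
Rounded to 4 decimal places: x = -15.1709

Answer: -15.1709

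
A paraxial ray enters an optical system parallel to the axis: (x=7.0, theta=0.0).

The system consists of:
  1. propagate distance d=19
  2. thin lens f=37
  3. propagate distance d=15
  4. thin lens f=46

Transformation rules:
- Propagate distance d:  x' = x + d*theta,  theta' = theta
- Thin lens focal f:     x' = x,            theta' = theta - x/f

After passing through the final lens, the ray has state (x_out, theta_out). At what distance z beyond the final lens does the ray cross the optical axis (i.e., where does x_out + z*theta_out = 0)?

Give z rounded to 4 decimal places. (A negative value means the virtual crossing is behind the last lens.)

Initial: x=7.0000 theta=0.0000
After 1 (propagate distance d=19): x=7.0000 theta=0.0000
After 2 (thin lens f=37): x=7.0000 theta=-7/37 (≈-0.1892)
After 3 (propagate distance d=15): x=154/37 (≈4.1622) theta=-7/37 (≈-0.1892)
After 4 (thin lens f=46): x=154/37 (≈4.1622) theta=-238/851 (≈-0.2797)
z_focus = -x_out/theta_out = -(154/37)/(-238/851) = 253/17 ≈ 14.8824
Rounded to 4 decimal places: z = 14.8824

Answer: 14.8824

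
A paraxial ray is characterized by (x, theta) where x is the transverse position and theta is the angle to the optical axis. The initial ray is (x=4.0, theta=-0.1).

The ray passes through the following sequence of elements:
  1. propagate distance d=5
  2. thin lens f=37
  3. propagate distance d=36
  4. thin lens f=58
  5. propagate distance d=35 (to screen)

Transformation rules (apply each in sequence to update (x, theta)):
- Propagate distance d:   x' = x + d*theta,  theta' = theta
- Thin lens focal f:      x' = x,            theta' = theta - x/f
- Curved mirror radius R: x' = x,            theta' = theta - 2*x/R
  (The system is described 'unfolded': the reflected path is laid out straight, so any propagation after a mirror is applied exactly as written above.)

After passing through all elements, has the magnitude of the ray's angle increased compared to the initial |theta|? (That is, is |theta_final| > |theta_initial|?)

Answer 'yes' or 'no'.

Answer: yes

Derivation:
Initial: x=4.0000 theta=-0.1000
After 1 (propagate distance d=5): x=3.5000 theta=-0.1000
After 2 (thin lens f=37): x=3.5000 theta=-36/185 (≈-0.1946)
After 3 (propagate distance d=36): x=-1297/370 (≈-3.5054) theta=-36/185 (≈-0.1946)
After 4 (thin lens f=58): x=-1297/370 (≈-3.5054) theta=-2879/21460 (≈-0.1342)
After 5 (propagate distance d=35 (to screen)): x=-175991/21460 (≈-8.2009) theta=-2879/21460 (≈-0.1342)
|theta_initial|=0.1000 |theta_final|=2879/21460 (≈0.1342) -> increased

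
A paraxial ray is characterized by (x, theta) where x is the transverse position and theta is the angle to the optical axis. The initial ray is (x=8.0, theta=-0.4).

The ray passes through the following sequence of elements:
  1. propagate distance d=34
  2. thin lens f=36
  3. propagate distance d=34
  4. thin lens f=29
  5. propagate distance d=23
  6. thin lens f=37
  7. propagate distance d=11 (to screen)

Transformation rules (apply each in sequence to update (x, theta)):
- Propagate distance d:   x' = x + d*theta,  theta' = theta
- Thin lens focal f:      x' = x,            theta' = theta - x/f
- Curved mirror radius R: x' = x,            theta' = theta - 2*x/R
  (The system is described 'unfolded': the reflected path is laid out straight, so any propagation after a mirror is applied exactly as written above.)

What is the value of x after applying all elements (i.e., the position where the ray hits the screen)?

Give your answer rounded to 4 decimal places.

Answer: -3.3855

Derivation:
Initial: x=8.0000 theta=-0.4000
After 1 (propagate distance d=34): x=-5.6000 theta=-0.4000
After 2 (thin lens f=36): x=-5.6000 theta=-11/45 (≈-0.2444)
After 3 (propagate distance d=34): x=-626/45 (≈-13.9111) theta=-11/45 (≈-0.2444)
After 4 (thin lens f=29): x=-626/45 (≈-13.9111) theta=307/1305 (≈0.2352)
After 5 (propagate distance d=23): x=-11093/1305 (≈-8.5004) theta=307/1305 (≈0.2352)
After 6 (thin lens f=37): x=-11093/1305 (≈-8.5004) theta=7484/16095 (≈0.4650)
After 7 (propagate distance d=11 (to screen)): x=-163469/48285 (≈-3.3855) theta=7484/16095 (≈0.4650)
Rounded to 4 decimal places: x = -3.3855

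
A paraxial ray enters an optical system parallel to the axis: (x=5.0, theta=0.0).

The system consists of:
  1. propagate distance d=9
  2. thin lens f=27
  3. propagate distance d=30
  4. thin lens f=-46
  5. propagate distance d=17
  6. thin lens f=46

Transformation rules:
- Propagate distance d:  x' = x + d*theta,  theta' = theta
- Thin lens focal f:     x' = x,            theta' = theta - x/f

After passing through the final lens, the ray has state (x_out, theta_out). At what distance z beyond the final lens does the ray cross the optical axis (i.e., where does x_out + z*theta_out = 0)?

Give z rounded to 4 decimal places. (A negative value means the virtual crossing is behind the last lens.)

Initial: x=5.0000 theta=0.0000
After 1 (propagate distance d=9): x=5.0000 theta=0.0000
After 2 (thin lens f=27): x=5.0000 theta=-5/27 (≈-0.1852)
After 3 (propagate distance d=30): x=-5/9 (≈-0.5556) theta=-5/27 (≈-0.1852)
After 4 (thin lens f=-46): x=-5/9 (≈-0.5556) theta=-245/1242 (≈-0.1973)
After 5 (propagate distance d=17): x=-4855/1242 (≈-3.9090) theta=-245/1242 (≈-0.1973)
After 6 (thin lens f=46): x=-4855/1242 (≈-3.9090) theta=-6415/57132 (≈-0.1123)
z_focus = -x_out/theta_out = -(-4855/1242)/(-6415/57132) = -44666/1283 ≈ -34.8137
Rounded to 4 decimal places: z = -34.8137

Answer: -34.8137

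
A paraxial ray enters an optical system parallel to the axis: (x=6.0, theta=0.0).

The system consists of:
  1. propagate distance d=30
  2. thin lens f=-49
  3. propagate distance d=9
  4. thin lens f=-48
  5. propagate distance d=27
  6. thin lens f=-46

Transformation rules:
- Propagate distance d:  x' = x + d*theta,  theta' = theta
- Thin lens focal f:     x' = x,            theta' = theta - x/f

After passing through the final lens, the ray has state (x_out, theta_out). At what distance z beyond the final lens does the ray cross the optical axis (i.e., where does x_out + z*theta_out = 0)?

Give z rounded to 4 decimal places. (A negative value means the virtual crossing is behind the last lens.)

Initial: x=6.0000 theta=0.0000
After 1 (propagate distance d=30): x=6.0000 theta=0.0000
After 2 (thin lens f=-49): x=6.0000 theta=6/49 (≈0.1224)
After 3 (propagate distance d=9): x=348/49 (≈7.1020) theta=6/49 (≈0.1224)
After 4 (thin lens f=-48): x=348/49 (≈7.1020) theta=53/196 (≈0.2704)
After 5 (propagate distance d=27): x=2823/196 (≈14.4031) theta=53/196 (≈0.2704)
After 6 (thin lens f=-46): x=2823/196 (≈14.4031) theta=5261/9016 (≈0.5835)
z_focus = -x_out/theta_out = -(2823/196)/(5261/9016) = -129858/5261 ≈ -24.6831
Rounded to 4 decimal places: z = -24.6831

Answer: -24.6831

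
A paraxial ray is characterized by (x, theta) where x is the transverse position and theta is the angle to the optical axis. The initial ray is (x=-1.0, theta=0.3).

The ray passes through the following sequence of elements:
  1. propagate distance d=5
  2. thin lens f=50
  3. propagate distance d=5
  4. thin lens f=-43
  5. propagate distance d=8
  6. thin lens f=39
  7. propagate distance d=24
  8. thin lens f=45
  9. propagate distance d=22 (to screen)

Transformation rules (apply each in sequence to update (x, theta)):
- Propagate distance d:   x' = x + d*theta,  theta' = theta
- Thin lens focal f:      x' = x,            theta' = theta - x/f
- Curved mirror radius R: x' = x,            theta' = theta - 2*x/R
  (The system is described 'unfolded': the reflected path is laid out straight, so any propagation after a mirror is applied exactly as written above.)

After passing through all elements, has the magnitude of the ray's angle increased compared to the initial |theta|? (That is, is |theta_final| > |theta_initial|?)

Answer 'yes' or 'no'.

Answer: no

Derivation:
Initial: x=-1.0000 theta=0.3000
After 1 (propagate distance d=5): x=0.5000 theta=0.3000
After 2 (thin lens f=50): x=0.5000 theta=0.2900
After 3 (propagate distance d=5): x=1.9500 theta=0.2900
After 4 (thin lens f=-43): x=1.9500 theta=721/2150 (≈0.3353)
After 5 (propagate distance d=8): x=19921/4300 (≈4.6328) theta=721/2150 (≈0.3353)
After 6 (thin lens f=39): x=19921/4300 (≈4.6328) theta=36317/167700 (≈0.2166)
After 7 (propagate distance d=24): x=549509/55900 (≈9.8302) theta=36317/167700 (≈0.2166)
After 8 (thin lens f=45): x=549509/55900 (≈9.8302) theta=-2377/1257750 (≈-0.0019)
After 9 (propagate distance d=22 (to screen)): x=24623317/2515500 (≈9.7886) theta=-2377/1257750 (≈-0.0019)
|theta_initial|=0.3000 |theta_final|=2377/1257750 (≈0.0019) -> not increased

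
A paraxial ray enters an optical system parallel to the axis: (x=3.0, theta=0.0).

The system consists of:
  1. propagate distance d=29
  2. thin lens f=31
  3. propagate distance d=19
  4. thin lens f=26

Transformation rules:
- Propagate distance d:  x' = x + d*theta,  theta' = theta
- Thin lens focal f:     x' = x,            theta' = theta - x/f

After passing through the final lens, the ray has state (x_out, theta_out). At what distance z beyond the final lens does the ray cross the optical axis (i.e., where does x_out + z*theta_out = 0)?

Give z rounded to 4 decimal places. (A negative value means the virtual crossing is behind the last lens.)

Initial: x=3.0000 theta=0.0000
After 1 (propagate distance d=29): x=3.0000 theta=0.0000
After 2 (thin lens f=31): x=3.0000 theta=-3/31 (≈-0.0968)
After 3 (propagate distance d=19): x=36/31 (≈1.1613) theta=-3/31 (≈-0.0968)
After 4 (thin lens f=26): x=36/31 (≈1.1613) theta=-57/403 (≈-0.1414)
z_focus = -x_out/theta_out = -(36/31)/(-57/403) = 156/19 ≈ 8.2105
Rounded to 4 decimal places: z = 8.2105

Answer: 8.2105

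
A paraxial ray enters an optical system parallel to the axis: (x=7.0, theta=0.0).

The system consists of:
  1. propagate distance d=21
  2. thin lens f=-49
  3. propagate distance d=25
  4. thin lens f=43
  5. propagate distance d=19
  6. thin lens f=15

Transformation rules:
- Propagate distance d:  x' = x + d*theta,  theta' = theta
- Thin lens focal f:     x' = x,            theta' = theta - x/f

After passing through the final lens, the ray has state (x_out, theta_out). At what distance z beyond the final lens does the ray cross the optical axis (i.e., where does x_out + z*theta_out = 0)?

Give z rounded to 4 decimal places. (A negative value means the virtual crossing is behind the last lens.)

Initial: x=7.0000 theta=0.0000
After 1 (propagate distance d=21): x=7.0000 theta=0.0000
After 2 (thin lens f=-49): x=7.0000 theta=1/7 (≈0.1429)
After 3 (propagate distance d=25): x=74/7 (≈10.5714) theta=1/7 (≈0.1429)
After 4 (thin lens f=43): x=74/7 (≈10.5714) theta=-31/301 (≈-0.1030)
After 5 (propagate distance d=19): x=2593/301 (≈8.6146) theta=-31/301 (≈-0.1030)
After 6 (thin lens f=15): x=2593/301 (≈8.6146) theta=-3058/4515 (≈-0.6773)
z_focus = -x_out/theta_out = -(2593/301)/(-3058/4515) = 38895/3058 ≈ 12.7191
Rounded to 4 decimal places: z = 12.7191

Answer: 12.7191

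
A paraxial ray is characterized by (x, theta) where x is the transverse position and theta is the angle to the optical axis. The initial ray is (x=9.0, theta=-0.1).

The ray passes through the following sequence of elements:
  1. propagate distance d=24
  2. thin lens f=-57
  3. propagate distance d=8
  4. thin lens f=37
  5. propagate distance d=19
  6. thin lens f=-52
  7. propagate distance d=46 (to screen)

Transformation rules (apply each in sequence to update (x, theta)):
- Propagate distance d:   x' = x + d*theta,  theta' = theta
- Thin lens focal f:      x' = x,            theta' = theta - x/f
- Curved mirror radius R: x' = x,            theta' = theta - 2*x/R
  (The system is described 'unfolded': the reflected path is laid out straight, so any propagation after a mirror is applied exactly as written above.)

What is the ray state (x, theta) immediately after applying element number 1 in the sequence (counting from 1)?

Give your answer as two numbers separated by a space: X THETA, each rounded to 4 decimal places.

Initial: x=9.0000 theta=-0.1000
After 1 (propagate distance d=24): x=6.6000 theta=-0.1000
Rounded to 4 decimal places: x = 6.6000, theta = -0.1000

Answer: 6.6000 -0.1000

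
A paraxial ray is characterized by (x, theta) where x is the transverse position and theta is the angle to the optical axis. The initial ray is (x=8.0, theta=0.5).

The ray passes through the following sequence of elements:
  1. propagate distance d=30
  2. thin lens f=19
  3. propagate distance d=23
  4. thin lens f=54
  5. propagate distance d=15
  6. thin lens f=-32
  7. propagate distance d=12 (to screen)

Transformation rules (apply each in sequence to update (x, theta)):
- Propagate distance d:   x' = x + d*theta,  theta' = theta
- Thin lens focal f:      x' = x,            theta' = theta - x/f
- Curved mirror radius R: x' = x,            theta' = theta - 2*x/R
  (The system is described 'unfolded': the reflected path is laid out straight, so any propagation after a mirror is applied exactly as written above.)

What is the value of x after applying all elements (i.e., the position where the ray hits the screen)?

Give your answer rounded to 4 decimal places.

Initial: x=8.0000 theta=0.5000
After 1 (propagate distance d=30): x=23.0000 theta=0.5000
After 2 (thin lens f=19): x=23.0000 theta=-27/38 (≈-0.7105)
After 3 (propagate distance d=23): x=253/38 (≈6.6579) theta=-27/38 (≈-0.7105)
After 4 (thin lens f=54): x=253/38 (≈6.6579) theta=-1711/2052 (≈-0.8338)
After 5 (propagate distance d=15): x=-4001/684 (≈-5.8494) theta=-1711/2052 (≈-0.8338)
After 6 (thin lens f=-32): x=-4001/684 (≈-5.8494) theta=-66755/65664 (≈-1.0166)
After 7 (propagate distance d=12 (to screen)): x=-32921/1824 (≈-18.0488) theta=-66755/65664 (≈-1.0166)
Rounded to 4 decimal places: x = -18.0488

Answer: -18.0488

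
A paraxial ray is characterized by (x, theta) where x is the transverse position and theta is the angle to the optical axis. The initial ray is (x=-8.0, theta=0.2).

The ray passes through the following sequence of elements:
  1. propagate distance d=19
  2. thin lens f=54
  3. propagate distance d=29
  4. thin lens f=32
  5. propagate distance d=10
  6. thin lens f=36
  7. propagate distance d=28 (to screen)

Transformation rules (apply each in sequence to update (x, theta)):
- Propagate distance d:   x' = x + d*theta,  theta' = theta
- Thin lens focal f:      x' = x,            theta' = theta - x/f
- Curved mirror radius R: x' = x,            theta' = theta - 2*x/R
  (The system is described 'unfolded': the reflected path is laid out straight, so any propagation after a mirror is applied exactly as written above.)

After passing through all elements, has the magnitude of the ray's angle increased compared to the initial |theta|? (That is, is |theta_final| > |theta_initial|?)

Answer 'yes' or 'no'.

Initial: x=-8.0000 theta=0.2000
After 1 (propagate distance d=19): x=-4.2000 theta=0.2000
After 2 (thin lens f=54): x=-4.2000 theta=5/18 (≈0.2778)
After 3 (propagate distance d=29): x=347/90 (≈3.8556) theta=5/18 (≈0.2778)
After 4 (thin lens f=32): x=347/90 (≈3.8556) theta=151/960 (≈0.1573)
After 5 (propagate distance d=10): x=7817/1440 (≈5.4285) theta=151/960 (≈0.1573)
After 6 (thin lens f=36): x=7817/1440 (≈5.4285) theta=337/51840 (≈0.0065)
After 7 (propagate distance d=28 (to screen)): x=9089/1620 (≈5.6105) theta=337/51840 (≈0.0065)
|theta_initial|=0.2000 |theta_final|=337/51840 (≈0.0065) -> not increased

Answer: no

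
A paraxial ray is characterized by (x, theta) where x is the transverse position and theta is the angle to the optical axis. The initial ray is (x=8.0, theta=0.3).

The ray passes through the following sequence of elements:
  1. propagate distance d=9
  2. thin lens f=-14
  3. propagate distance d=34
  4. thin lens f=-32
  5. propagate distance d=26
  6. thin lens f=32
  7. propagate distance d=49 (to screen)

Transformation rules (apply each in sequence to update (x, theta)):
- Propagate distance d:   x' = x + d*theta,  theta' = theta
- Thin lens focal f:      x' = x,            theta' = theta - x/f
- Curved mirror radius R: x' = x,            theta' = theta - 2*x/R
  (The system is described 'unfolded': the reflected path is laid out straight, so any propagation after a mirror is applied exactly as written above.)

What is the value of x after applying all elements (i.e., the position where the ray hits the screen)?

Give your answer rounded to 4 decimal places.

Initial: x=8.0000 theta=0.3000
After 1 (propagate distance d=9): x=10.7000 theta=0.3000
After 2 (thin lens f=-14): x=10.7000 theta=149/140 (≈1.0643)
After 3 (propagate distance d=34): x=1641/35 (≈46.8857) theta=149/140 (≈1.0643)
After 4 (thin lens f=-32): x=1641/35 (≈46.8857) theta=2833/1120 (≈2.5295)
After 5 (propagate distance d=26): x=12617/112 (≈112.6518) theta=2833/1120 (≈2.5295)
After 6 (thin lens f=32): x=12617/112 (≈112.6518) theta=-17757/17920 (≈-0.9909)
After 7 (propagate distance d=49 (to screen)): x=1148627/17920 (≈64.0975) theta=-17757/17920 (≈-0.9909)
Rounded to 4 decimal places: x = 64.0975

Answer: 64.0975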